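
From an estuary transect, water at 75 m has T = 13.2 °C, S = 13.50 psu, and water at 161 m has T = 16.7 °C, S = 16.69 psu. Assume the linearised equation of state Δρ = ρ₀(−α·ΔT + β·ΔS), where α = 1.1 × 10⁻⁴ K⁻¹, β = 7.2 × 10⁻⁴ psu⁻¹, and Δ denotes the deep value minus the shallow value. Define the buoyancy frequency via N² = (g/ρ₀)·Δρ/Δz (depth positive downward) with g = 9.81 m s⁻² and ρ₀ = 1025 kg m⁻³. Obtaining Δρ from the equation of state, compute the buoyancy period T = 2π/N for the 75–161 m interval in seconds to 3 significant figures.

425 s

ΔT = +3.5 K, ΔS = +3.19 psu (deep − shallow).
Δρ/ρ₀ = −αΔT + βΔS = -3.85 × 10⁻⁴ + 2.2968 × 10⁻³ = 1.9118 × 10⁻³, so Δρ ≈ 1.960 kg m⁻³.
N² = (g/ρ₀)·Δρ/Δz = g·(Δρ/ρ₀)/Δz = 9.81 × 1.9118 × 10⁻³ / 86 = 2.1808 × 10⁻⁴ s⁻².
N = √(2.1808 × 10⁻⁴) = 0.014768 rad s⁻¹ → T = 2π/N = 425.46 s ≈ 425 s.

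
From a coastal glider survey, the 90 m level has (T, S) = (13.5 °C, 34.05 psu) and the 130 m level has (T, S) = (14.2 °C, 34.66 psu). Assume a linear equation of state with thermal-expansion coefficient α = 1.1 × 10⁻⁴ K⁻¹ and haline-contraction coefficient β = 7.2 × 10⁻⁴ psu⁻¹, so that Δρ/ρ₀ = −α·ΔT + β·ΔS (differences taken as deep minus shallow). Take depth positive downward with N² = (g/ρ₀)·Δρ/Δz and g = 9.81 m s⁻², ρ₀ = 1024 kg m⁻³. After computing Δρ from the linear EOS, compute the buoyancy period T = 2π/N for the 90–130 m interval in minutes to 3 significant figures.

11.1 min

ΔT = +0.7 K, ΔS = +0.61 psu (deep − shallow).
Δρ/ρ₀ = −αΔT + βΔS = -7.70 × 10⁻⁵ + 4.392 × 10⁻⁴ = 3.622 × 10⁻⁴, so Δρ ≈ 0.3709 kg m⁻³.
N² = (g/ρ₀)·Δρ/Δz = g·(Δρ/ρ₀)/Δz = 9.81 × 3.622 × 10⁻⁴ / 40 = 8.8830 × 10⁻⁵ s⁻².
N = √(8.8830 × 10⁻⁵) = 9.4250 × 10⁻³ rad s⁻¹ → T = 2π/N = 666.65 s = 11.111 min ≈ 11.1 min.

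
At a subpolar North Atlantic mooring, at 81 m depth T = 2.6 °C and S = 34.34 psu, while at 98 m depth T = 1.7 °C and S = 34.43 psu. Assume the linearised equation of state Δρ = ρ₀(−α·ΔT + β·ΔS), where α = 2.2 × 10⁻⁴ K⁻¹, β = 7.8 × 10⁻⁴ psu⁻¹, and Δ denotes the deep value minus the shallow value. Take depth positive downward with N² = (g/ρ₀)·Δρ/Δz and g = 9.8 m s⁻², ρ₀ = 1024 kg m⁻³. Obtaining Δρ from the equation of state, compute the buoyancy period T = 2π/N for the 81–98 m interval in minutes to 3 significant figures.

8.42 min

ΔT = -0.9 K, ΔS = +0.09 psu (deep − shallow).
Δρ/ρ₀ = −αΔT + βΔS = 1.98 × 10⁻⁴ + 7.02 × 10⁻⁵ = 2.682 × 10⁻⁴, so Δρ ≈ 0.2746 kg m⁻³.
N² = (g/ρ₀)·Δρ/Δz = g·(Δρ/ρ₀)/Δz = 9.8 × 2.682 × 10⁻⁴ / 17 = 1.5461 × 10⁻⁴ s⁻².
N = √(1.5461 × 10⁻⁴) = 0.012434 rad s⁻¹ → T = 2π/N = 505.32 s = 8.4220 min ≈ 8.42 min.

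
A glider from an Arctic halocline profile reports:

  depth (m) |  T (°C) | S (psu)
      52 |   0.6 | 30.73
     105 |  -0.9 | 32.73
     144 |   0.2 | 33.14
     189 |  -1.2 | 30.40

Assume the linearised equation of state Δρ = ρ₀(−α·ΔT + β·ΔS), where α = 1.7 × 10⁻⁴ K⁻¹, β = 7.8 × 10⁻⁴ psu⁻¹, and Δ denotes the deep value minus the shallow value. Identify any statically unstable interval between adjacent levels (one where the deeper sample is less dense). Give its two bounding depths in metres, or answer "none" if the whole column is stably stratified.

Evaluate Δρ/ρ₀ = −αΔT + βΔS across each adjacent pair:
  52–105 m: −αΔT+βΔS = −(1.7 × 10⁻⁴)(-1.5)+(7.8 × 10⁻⁴)(+2.00) = 1.8 × 10⁻³ → stable
  105–144 m: −αΔT+βΔS = −(1.7 × 10⁻⁴)(+1.1)+(7.8 × 10⁻⁴)(+0.41) = 1.3 × 10⁻⁴ → stable
  144–189 m: −αΔT+βΔS = −(1.7 × 10⁻⁴)(-1.4)+(7.8 × 10⁻⁴)(-2.74) = -1.9 × 10⁻³ → UNSTABLE
The 144–189 m interval has Δρ < 0: lighter water underlies denser water.

144–189 m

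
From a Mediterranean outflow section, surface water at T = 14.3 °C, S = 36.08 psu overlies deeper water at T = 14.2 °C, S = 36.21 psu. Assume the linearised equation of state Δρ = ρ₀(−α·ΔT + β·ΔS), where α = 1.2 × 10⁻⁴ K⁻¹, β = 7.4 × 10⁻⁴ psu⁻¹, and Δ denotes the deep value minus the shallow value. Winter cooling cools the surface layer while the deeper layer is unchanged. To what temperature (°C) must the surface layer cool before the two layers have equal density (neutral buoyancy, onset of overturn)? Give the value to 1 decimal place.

Neutral buoyancy requires Δρ = 0, i.e. −α(T_deep − T_surf′) + β(S_deep − S_surf) = 0.
T_surf′ = T_deep − (β/α)·ΔS = 14.2 − (7.4 × 10⁻⁴/1.2 × 10⁻⁴)·(+0.13) = 13.398 °C.
Cooling required: 14.3 − (13.398) = 0.902 °C.

13.4 °C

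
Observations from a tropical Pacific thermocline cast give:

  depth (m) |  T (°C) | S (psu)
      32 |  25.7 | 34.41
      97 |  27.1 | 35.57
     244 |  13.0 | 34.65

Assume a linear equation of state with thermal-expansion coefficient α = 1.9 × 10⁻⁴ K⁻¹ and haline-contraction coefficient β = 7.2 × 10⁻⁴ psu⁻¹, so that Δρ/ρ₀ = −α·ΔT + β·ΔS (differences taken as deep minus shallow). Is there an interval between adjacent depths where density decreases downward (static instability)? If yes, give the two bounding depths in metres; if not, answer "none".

none

Evaluate Δρ/ρ₀ = −αΔT + βΔS across each adjacent pair:
  32–97 m: −αΔT+βΔS = −(1.9 × 10⁻⁴)(+1.4)+(7.2 × 10⁻⁴)(+1.16) = 5.7 × 10⁻⁴ → stable
  97–244 m: −αΔT+βΔS = −(1.9 × 10⁻⁴)(-14.1)+(7.2 × 10⁻⁴)(-0.92) = 2.0 × 10⁻³ → stable
Every interval has Δρ > 0: the column is stably stratified throughout.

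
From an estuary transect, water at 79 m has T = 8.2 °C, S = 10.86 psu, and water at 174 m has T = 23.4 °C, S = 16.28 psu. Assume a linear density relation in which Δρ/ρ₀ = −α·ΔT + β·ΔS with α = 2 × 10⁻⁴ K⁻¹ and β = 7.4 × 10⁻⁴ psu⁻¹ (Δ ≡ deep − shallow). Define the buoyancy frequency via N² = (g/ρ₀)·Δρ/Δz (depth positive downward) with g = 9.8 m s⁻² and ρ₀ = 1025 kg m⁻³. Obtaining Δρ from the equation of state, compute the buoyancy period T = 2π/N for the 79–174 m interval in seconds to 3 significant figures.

628 s

ΔT = +15.2 K, ΔS = +5.42 psu (deep − shallow).
Δρ/ρ₀ = −αΔT + βΔS = -3.04 × 10⁻³ + 4.0108 × 10⁻³ = 9.708 × 10⁻⁴, so Δρ ≈ 0.9951 kg m⁻³.
N² = (g/ρ₀)·Δρ/Δz = g·(Δρ/ρ₀)/Δz = 9.8 × 9.708 × 10⁻⁴ / 95 = 1.0015 × 10⁻⁴ s⁻².
N = √(1.0015 × 10⁻⁴) = 0.010007 rad s⁻¹ → T = 2π/N = 627.88 s ≈ 628 s.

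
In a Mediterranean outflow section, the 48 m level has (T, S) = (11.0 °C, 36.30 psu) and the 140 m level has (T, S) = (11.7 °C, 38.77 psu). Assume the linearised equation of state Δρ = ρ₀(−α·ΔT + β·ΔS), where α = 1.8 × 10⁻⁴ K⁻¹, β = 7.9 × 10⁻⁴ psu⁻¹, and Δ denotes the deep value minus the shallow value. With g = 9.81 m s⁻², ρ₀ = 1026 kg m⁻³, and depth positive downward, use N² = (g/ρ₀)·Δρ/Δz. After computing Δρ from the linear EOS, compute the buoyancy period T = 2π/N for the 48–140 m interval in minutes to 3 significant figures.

ΔT = +0.7 K, ΔS = +2.47 psu (deep − shallow).
Δρ/ρ₀ = −αΔT + βΔS = -1.26 × 10⁻⁴ + 1.9513 × 10⁻³ = 1.8253 × 10⁻³, so Δρ ≈ 1.873 kg m⁻³.
N² = (g/ρ₀)·Δρ/Δz = g·(Δρ/ρ₀)/Δz = 9.81 × 1.8253 × 10⁻³ / 92 = 1.9463 × 10⁻⁴ s⁻².
N = √(1.9463 × 10⁻⁴) = 0.013951 rad s⁻¹ → T = 2π/N = 450.38 s = 7.5063 min ≈ 7.51 min.

7.51 min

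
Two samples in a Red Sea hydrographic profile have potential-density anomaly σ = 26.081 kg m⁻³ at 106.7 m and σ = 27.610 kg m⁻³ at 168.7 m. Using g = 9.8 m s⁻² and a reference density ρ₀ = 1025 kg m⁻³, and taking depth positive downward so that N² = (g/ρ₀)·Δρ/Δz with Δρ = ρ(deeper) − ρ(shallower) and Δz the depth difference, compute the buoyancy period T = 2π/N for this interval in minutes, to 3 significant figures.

6.82 min

Δρ = 1027.610 − 1026.081 = 1.529 kg m⁻³ over Δz = 168.7 − 106.7 = 62 m.
N² = (9.8/1025) × (1.529/62) = 2.3579 × 10⁻⁴ s⁻².
N = √(2.3579 × 10⁻⁴) = 0.015355 rad s⁻¹, so T = 2π/N = 409.19 s = 6.8198 min ≈ 6.82 min.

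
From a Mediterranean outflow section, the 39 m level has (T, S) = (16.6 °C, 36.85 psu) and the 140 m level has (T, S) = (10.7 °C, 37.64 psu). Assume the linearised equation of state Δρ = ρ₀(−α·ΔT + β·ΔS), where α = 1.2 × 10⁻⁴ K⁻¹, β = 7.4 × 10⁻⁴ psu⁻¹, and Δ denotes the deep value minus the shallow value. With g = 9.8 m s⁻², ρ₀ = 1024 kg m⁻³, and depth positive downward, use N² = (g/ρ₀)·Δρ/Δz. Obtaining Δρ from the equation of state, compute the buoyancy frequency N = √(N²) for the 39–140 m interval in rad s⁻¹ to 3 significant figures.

ΔT = -5.9 K, ΔS = +0.79 psu (deep − shallow).
Δρ/ρ₀ = −αΔT + βΔS = 7.08 × 10⁻⁴ + 5.846 × 10⁻⁴ = 1.2926 × 10⁻³, so Δρ ≈ 1.324 kg m⁻³.
N² = (g/ρ₀)·Δρ/Δz = g·(Δρ/ρ₀)/Δz = 9.8 × 1.2926 × 10⁻³ / 101 = 1.2542 × 10⁻⁴ s⁻².
N = √(1.2542 × 10⁻⁴) = 0.011199 rad s⁻¹ ≈ 0.0112 rad s⁻¹.

0.0112 rad s⁻¹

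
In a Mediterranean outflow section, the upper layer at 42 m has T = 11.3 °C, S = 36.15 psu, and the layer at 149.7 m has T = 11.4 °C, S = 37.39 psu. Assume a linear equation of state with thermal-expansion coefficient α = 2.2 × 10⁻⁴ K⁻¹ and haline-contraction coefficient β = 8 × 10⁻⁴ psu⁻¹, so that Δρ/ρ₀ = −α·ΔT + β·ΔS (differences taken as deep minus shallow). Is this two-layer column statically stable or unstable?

ΔT = 11.4 − 11.3 = +0.1 K and ΔS = 37.39 − 36.15 = +1.24 psu (deep − shallow).
−αΔT = -2.20 × 10⁻⁵; βΔS = 9.92 × 10⁻⁴; sum Δρ/ρ₀ = 9.70 × 10⁻⁴.
Δρ/ρ₀ > 0, so Δρ > 0: deeper water is denser → statically stable.

stable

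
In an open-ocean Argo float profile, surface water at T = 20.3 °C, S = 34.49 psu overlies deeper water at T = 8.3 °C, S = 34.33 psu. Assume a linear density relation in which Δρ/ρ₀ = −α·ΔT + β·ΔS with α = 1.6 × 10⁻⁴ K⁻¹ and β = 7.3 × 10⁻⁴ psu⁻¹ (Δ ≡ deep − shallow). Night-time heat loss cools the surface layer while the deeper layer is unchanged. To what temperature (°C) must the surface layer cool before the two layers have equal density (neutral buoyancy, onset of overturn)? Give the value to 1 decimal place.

Neutral buoyancy requires Δρ = 0, i.e. −α(T_deep − T_surf′) + β(S_deep − S_surf) = 0.
T_surf′ = T_deep − (β/α)·ΔS = 8.3 − (7.3 × 10⁻⁴/1.6 × 10⁻⁴)·(-0.16) = 9.030 °C.
Cooling required: 20.3 − (9.030) = 11.270 °C.

9.0 °C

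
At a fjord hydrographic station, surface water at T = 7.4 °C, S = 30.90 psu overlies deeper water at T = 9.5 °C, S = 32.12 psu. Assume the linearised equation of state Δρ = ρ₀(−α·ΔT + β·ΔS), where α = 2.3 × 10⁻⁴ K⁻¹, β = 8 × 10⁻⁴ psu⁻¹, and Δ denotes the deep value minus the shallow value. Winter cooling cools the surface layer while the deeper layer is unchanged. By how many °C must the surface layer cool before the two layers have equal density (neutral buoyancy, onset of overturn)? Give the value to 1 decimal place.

Neutral buoyancy requires Δρ = 0, i.e. −α(T_deep − T_surf′) + β(S_deep − S_surf) = 0.
T_surf′ = T_deep − (β/α)·ΔS = 9.5 − (8 × 10⁻⁴/2.3 × 10⁻⁴)·(+1.22) = 5.257 °C.
Cooling required: 7.4 − (5.257) = 2.143 °C.

2.1 °C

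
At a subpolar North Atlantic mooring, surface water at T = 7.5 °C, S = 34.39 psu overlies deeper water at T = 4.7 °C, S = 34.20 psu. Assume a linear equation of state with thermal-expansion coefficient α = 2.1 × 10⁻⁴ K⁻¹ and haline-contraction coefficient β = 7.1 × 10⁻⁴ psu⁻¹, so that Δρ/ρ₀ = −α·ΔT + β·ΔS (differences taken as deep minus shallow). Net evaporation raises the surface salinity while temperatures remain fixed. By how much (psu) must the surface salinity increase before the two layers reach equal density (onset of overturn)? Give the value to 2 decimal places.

Neutral buoyancy requires −α(T_deep − T_surf) + β(S_deep − S_surf′) = 0.
S_surf′ = S_deep − (α/β)·ΔT = 34.20 − (2.1 × 10⁻⁴/7.1 × 10⁻⁴)·(-2.8) = 35.0282 psu.
Increase required: 35.0282 − 34.39 = 0.6382 psu.

0.64 psu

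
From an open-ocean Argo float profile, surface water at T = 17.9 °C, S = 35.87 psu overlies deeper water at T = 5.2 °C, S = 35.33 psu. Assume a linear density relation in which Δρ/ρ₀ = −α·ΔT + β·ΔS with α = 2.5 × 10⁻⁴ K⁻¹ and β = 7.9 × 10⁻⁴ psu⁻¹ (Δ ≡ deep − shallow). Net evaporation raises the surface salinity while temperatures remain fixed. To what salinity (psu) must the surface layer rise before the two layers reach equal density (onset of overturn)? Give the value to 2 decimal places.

39.35 psu

Neutral buoyancy requires −α(T_deep − T_surf) + β(S_deep − S_surf′) = 0.
S_surf′ = S_deep − (α/β)·ΔT = 35.33 − (2.5 × 10⁻⁴/7.9 × 10⁻⁴)·(-12.7) = 39.3490 psu.
Increase required: 39.3490 − 35.87 = 3.4790 psu.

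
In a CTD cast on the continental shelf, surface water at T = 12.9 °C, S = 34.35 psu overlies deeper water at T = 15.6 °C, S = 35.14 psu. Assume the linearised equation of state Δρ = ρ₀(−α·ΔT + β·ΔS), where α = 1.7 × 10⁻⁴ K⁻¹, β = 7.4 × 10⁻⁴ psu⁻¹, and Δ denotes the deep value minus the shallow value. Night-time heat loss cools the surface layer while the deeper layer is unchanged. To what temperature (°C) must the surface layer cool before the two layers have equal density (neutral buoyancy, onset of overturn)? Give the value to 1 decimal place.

Neutral buoyancy requires Δρ = 0, i.e. −α(T_deep − T_surf′) + β(S_deep − S_surf) = 0.
T_surf′ = T_deep − (β/α)·ΔS = 15.6 − (7.4 × 10⁻⁴/1.7 × 10⁻⁴)·(+0.79) = 12.161 °C.
Cooling required: 12.9 − (12.161) = 0.739 °C.

12.2 °C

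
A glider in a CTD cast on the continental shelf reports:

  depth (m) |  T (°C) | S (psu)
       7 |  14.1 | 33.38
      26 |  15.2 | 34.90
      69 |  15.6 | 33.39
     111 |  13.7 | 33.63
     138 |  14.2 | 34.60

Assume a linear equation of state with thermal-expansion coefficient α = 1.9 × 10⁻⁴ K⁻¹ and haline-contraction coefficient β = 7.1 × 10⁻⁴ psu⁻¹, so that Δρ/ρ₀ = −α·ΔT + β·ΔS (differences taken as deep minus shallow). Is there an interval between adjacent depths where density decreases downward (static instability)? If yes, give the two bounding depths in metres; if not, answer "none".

26–69 m

Evaluate Δρ/ρ₀ = −αΔT + βΔS across each adjacent pair:
  7–26 m: −αΔT+βΔS = −(1.9 × 10⁻⁴)(+1.1)+(7.1 × 10⁻⁴)(+1.52) = 8.7 × 10⁻⁴ → stable
  26–69 m: −αΔT+βΔS = −(1.9 × 10⁻⁴)(+0.4)+(7.1 × 10⁻⁴)(-1.51) = -1.1 × 10⁻³ → UNSTABLE
  69–111 m: −αΔT+βΔS = −(1.9 × 10⁻⁴)(-1.9)+(7.1 × 10⁻⁴)(+0.24) = 5.3 × 10⁻⁴ → stable
  111–138 m: −αΔT+βΔS = −(1.9 × 10⁻⁴)(+0.5)+(7.1 × 10⁻⁴)(+0.97) = 5.9 × 10⁻⁴ → stable
The 26–69 m interval has Δρ < 0: lighter water underlies denser water.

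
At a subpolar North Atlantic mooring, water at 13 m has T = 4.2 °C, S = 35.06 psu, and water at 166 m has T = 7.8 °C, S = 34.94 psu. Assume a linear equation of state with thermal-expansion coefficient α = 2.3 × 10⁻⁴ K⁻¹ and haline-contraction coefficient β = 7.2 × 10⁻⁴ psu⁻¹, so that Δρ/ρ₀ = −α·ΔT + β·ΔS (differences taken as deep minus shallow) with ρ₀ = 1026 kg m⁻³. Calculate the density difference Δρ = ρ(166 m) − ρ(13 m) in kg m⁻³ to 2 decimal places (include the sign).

-0.94 kg m⁻³

ΔT = +3.6 K, ΔS = -0.12 psu (deep − shallow).
Δρ/ρ₀ = −(2.3 × 10⁻⁴)(+3.6) + (7.2 × 10⁻⁴)(-0.12) = -9.144 × 10⁻⁴.
Δρ = 1026 × (-9.144 × 10⁻⁴) = -0.94 kg m⁻³.
Negative Δρ: lighter below, statically unstable.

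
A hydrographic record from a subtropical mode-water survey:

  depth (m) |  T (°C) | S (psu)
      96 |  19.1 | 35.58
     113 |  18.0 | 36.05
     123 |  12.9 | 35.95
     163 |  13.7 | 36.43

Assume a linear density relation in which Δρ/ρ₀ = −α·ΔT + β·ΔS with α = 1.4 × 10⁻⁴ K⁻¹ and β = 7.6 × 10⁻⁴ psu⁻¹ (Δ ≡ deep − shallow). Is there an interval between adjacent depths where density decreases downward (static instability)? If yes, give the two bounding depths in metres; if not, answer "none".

Evaluate Δρ/ρ₀ = −αΔT + βΔS across each adjacent pair:
  96–113 m: −αΔT+βΔS = −(1.4 × 10⁻⁴)(-1.1)+(7.6 × 10⁻⁴)(+0.47) = 5.1 × 10⁻⁴ → stable
  113–123 m: −αΔT+βΔS = −(1.4 × 10⁻⁴)(-5.1)+(7.6 × 10⁻⁴)(-0.10) = 6.4 × 10⁻⁴ → stable
  123–163 m: −αΔT+βΔS = −(1.4 × 10⁻⁴)(+0.8)+(7.6 × 10⁻⁴)(+0.48) = 2.5 × 10⁻⁴ → stable
Every interval has Δρ > 0: the column is stably stratified throughout.

none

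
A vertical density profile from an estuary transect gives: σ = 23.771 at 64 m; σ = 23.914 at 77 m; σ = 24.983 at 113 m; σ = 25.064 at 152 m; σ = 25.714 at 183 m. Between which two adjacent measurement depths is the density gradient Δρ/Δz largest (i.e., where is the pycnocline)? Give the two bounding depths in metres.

Compute the density gradient over each adjacent pair:
  64–77 m: Δρ/Δz = 0.143/13 = 0.011 kg m⁻⁴
  77–113 m: Δρ/Δz = 1.069/36 = 0.030 kg m⁻⁴
  113–152 m: Δρ/Δz = 0.081/39 = 2.1 × 10⁻³ kg m⁻⁴
  152–183 m: Δρ/Δz = 0.650/31 = 0.021 kg m⁻⁴
The largest gradient is in the 77–113 m interval — the pycnocline.

77–113 m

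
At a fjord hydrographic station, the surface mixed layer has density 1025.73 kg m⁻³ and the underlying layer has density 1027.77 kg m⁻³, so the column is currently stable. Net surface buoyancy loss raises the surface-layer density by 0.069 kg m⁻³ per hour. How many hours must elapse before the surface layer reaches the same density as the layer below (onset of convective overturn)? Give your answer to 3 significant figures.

29.6 hours

Density deficit of the surface layer: 1027.77 − 1025.73 = 2.04 kg m⁻³.
Required change = 2.04 / 0.069 = 29.6 hours.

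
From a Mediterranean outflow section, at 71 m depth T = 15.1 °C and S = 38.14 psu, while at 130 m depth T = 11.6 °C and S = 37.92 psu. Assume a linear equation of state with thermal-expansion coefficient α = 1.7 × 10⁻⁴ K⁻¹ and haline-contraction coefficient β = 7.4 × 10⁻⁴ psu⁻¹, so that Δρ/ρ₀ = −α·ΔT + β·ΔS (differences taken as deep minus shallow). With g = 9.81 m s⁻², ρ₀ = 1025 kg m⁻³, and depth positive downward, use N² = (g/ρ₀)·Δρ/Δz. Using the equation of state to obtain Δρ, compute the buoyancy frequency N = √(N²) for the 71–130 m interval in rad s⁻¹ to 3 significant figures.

8.48 × 10⁻³ rad s⁻¹

ΔT = -3.5 K, ΔS = -0.22 psu (deep − shallow).
Δρ/ρ₀ = −αΔT + βΔS = 5.95 × 10⁻⁴ − 1.628 × 10⁻⁴ = 4.322 × 10⁻⁴, so Δρ ≈ 0.4430 kg m⁻³.
N² = (g/ρ₀)·Δρ/Δz = g·(Δρ/ρ₀)/Δz = 9.81 × 4.322 × 10⁻⁴ / 59 = 7.1862 × 10⁻⁵ s⁻².
N = √(7.1862 × 10⁻⁵) = 8.4771 × 10⁻³ rad s⁻¹ ≈ 8.48 × 10⁻³ rad s⁻¹.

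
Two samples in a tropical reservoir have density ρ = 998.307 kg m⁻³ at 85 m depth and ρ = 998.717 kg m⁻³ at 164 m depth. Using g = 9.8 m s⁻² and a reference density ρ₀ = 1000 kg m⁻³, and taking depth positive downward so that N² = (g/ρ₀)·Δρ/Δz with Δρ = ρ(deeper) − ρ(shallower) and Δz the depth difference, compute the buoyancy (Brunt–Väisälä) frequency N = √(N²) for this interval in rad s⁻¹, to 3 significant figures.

Δρ = 998.717 − 998.307 = 0.410 kg m⁻³ over Δz = 164 − 85 = 79 m.
N² = (9.8/1000) × (0.410/79) = 5.0861 × 10⁻⁵ s⁻².
N = √(5.0861 × 10⁻⁵) = 7.1317 × 10⁻³ rad s⁻¹ ≈ 7.13 × 10⁻³ rad s⁻¹.

7.13 × 10⁻³ rad s⁻¹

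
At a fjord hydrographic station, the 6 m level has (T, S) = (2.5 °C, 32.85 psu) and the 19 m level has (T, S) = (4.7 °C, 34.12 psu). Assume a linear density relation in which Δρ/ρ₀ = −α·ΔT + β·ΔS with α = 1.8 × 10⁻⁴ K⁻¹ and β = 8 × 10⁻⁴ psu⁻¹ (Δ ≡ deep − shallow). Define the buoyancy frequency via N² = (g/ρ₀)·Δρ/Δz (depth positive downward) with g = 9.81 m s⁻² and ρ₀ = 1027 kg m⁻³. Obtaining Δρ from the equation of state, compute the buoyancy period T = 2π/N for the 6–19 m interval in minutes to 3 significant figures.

ΔT = +2.2 K, ΔS = +1.27 psu (deep − shallow).
Δρ/ρ₀ = −αΔT + βΔS = -3.96 × 10⁻⁴ + 1.016 × 10⁻³ = 6.20 × 10⁻⁴, so Δρ ≈ 0.6367 kg m⁻³.
N² = (g/ρ₀)·Δρ/Δz = g·(Δρ/ρ₀)/Δz = 9.81 × 6.20 × 10⁻⁴ / 13 = 4.6786 × 10⁻⁴ s⁻².
N = √(4.6786 × 10⁻⁴) = 0.021630 rad s⁻¹ → T = 2π/N = 290.48 s = 4.8413 min ≈ 4.84 min.

4.84 min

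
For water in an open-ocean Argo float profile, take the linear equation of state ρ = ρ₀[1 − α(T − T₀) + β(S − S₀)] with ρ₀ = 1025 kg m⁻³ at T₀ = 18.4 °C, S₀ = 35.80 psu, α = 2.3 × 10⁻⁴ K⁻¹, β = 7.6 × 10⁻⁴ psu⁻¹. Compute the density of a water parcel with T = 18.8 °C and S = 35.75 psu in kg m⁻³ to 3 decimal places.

1024.867 kg m⁻³

T − T₀ = +0.4 K, S − S₀ = -0.05 psu.
Bracket = 1 − α·(+0.4) + β·(-0.05) = 1 + (-1.30 × 10⁻⁴) = 0.9998700.
ρ = 1025 × 0.9998700 = 1024.867 kg m⁻³.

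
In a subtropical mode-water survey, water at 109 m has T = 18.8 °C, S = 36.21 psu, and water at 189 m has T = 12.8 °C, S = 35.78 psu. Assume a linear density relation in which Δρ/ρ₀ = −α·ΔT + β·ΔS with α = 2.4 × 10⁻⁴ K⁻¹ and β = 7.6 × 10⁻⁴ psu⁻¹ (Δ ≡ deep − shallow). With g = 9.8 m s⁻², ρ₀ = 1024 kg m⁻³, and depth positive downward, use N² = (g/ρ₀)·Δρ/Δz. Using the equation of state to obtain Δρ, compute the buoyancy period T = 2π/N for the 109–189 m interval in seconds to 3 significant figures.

ΔT = -6.0 K, ΔS = -0.43 psu (deep − shallow).
Δρ/ρ₀ = −αΔT + βΔS = 1.44 × 10⁻³ − 3.268 × 10⁻⁴ = 1.1132 × 10⁻³, so Δρ ≈ 1.140 kg m⁻³.
N² = (g/ρ₀)·Δρ/Δz = g·(Δρ/ρ₀)/Δz = 9.8 × 1.1132 × 10⁻³ / 80 = 1.3637 × 10⁻⁴ s⁻².
N = √(1.3637 × 10⁻⁴) = 0.011678 rad s⁻¹ → T = 2π/N = 538.04 s ≈ 538 s.

538 s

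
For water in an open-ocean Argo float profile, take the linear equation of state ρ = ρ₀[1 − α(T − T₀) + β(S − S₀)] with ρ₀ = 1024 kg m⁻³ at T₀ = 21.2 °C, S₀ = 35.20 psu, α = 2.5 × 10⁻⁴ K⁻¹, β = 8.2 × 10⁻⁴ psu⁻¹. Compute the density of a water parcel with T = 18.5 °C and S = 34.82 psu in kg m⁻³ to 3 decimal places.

T − T₀ = -2.7 K, S − S₀ = -0.38 psu.
Bracket = 1 − α·(-2.7) + β·(-0.38) = 1 + (3.634 × 10⁻⁴) = 1.0003634.
ρ = 1024 × 1.0003634 = 1024.372 kg m⁻³.

1024.372 kg m⁻³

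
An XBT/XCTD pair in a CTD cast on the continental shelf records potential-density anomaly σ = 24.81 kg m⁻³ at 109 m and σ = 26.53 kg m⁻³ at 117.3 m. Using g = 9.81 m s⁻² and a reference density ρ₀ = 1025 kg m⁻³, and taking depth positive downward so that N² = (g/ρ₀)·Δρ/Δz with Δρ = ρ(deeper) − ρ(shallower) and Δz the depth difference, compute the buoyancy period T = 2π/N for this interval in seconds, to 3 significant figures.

141 s

Δρ = 1026.53 − 1024.81 = 1.72 kg m⁻³ over Δz = 117.3 − 109 = 8.3 m.
N² = (9.81/1025) × (1.72/8.3) = 1.9833 × 10⁻³ s⁻².
N = √(1.9833 × 10⁻³) = 0.044534 rad s⁻¹, so T = 2π/N = 141.09 s ≈ 141 s.
N² > 0, so the interval is statically stable.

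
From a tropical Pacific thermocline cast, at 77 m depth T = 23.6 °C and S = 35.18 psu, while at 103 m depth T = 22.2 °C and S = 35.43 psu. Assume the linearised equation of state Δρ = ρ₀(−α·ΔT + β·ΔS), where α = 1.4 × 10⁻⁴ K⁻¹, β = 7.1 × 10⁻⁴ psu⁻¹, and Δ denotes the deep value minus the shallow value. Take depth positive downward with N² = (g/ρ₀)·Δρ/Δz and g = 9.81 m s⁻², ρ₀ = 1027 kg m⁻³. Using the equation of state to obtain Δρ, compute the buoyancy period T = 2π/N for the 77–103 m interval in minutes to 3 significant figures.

8.82 min

ΔT = -1.4 K, ΔS = +0.25 psu (deep − shallow).
Δρ/ρ₀ = −αΔT + βΔS = 1.96 × 10⁻⁴ + 1.775 × 10⁻⁴ = 3.735 × 10⁻⁴, so Δρ ≈ 0.3836 kg m⁻³.
N² = (g/ρ₀)·Δρ/Δz = g·(Δρ/ρ₀)/Δz = 9.81 × 3.735 × 10⁻⁴ / 26 = 1.4092 × 10⁻⁴ s⁻².
N = √(1.4092 × 10⁻⁴) = 0.011871 rad s⁻¹ → T = 2π/N = 529.29 s = 8.8215 min ≈ 8.82 min.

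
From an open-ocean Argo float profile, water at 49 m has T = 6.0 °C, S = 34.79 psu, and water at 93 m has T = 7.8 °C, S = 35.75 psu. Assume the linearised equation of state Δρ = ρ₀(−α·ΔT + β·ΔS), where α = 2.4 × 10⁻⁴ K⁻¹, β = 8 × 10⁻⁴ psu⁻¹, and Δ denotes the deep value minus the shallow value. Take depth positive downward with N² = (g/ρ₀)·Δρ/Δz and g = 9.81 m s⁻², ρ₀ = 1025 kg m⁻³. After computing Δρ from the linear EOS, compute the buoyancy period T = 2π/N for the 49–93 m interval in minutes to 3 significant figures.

ΔT = +1.8 K, ΔS = +0.96 psu (deep − shallow).
Δρ/ρ₀ = −αΔT + βΔS = -4.32 × 10⁻⁴ + 7.68 × 10⁻⁴ = 3.36 × 10⁻⁴, so Δρ ≈ 0.3444 kg m⁻³.
N² = (g/ρ₀)·Δρ/Δz = g·(Δρ/ρ₀)/Δz = 9.81 × 3.36 × 10⁻⁴ / 44 = 7.4913 × 10⁻⁵ s⁻².
N = √(7.4913 × 10⁻⁵) = 8.6552 × 10⁻³ rad s⁻¹ → T = 2π/N = 725.94 s = 12.099 min ≈ 12.1 min.

12.1 min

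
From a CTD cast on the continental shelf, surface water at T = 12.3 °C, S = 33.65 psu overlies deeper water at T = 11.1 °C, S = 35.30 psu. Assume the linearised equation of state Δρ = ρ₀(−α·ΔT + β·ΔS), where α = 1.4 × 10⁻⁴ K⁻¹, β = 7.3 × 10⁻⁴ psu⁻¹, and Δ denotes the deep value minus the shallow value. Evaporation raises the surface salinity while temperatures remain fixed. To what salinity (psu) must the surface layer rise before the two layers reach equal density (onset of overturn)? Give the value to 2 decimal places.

Neutral buoyancy requires −α(T_deep − T_surf) + β(S_deep − S_surf′) = 0.
S_surf′ = S_deep − (α/β)·ΔT = 35.30 − (1.4 × 10⁻⁴/7.3 × 10⁻⁴)·(-1.2) = 35.5301 psu.
Increase required: 35.5301 − 33.65 = 1.8801 psu.

35.53 psu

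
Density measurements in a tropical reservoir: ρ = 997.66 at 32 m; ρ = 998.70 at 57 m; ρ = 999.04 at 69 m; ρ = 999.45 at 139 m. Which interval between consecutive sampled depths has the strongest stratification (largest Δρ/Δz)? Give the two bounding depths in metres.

32–57 m

Compute the density gradient over each adjacent pair:
  32–57 m: Δρ/Δz = 1.04/25 = 0.042 kg m⁻⁴
  57–69 m: Δρ/Δz = 0.34/12 = 0.028 kg m⁻⁴
  69–139 m: Δρ/Δz = 0.41/70 = 5.9 × 10⁻³ kg m⁻⁴
The largest gradient is in the 32–57 m interval — the pycnocline.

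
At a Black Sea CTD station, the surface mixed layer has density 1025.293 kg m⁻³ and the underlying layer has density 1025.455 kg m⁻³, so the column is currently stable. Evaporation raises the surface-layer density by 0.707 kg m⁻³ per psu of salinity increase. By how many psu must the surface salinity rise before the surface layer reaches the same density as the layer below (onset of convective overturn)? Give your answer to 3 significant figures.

Density deficit of the surface layer: 1025.455 − 1025.293 = 0.162 kg m⁻³.
Required change = 0.162 / 0.707 = 0.229 psu.

0.229 psu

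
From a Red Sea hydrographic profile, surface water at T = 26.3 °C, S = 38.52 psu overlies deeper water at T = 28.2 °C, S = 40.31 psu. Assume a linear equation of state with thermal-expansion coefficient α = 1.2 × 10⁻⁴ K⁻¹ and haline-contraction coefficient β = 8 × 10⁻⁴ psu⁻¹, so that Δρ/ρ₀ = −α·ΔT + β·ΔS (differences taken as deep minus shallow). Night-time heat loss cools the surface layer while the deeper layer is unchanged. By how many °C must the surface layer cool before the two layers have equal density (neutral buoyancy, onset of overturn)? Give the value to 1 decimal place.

Neutral buoyancy requires Δρ = 0, i.e. −α(T_deep − T_surf′) + β(S_deep − S_surf) = 0.
T_surf′ = T_deep − (β/α)·ΔS = 28.2 − (8 × 10⁻⁴/1.2 × 10⁻⁴)·(+1.79) = 16.267 °C.
Cooling required: 26.3 − (16.267) = 10.033 °C.

10.0 °C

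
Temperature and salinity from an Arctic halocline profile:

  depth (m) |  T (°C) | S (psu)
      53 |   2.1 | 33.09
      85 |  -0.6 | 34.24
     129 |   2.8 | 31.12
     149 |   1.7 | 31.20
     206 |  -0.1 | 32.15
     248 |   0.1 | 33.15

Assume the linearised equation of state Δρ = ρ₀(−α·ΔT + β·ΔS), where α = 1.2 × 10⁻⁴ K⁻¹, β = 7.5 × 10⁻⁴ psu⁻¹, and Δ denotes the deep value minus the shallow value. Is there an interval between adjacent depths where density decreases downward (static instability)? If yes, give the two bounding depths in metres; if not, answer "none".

Evaluate Δρ/ρ₀ = −αΔT + βΔS across each adjacent pair:
  53–85 m: −αΔT+βΔS = −(1.2 × 10⁻⁴)(-2.7)+(7.5 × 10⁻⁴)(+1.15) = 1.2 × 10⁻³ → stable
  85–129 m: −αΔT+βΔS = −(1.2 × 10⁻⁴)(+3.4)+(7.5 × 10⁻⁴)(-3.12) = -2.7 × 10⁻³ → UNSTABLE
  129–149 m: −αΔT+βΔS = −(1.2 × 10⁻⁴)(-1.1)+(7.5 × 10⁻⁴)(+0.08) = 1.9 × 10⁻⁴ → stable
  149–206 m: −αΔT+βΔS = −(1.2 × 10⁻⁴)(-1.8)+(7.5 × 10⁻⁴)(+0.95) = 9.3 × 10⁻⁴ → stable
  206–248 m: −αΔT+βΔS = −(1.2 × 10⁻⁴)(+0.2)+(7.5 × 10⁻⁴)(+1.00) = 7.3 × 10⁻⁴ → stable
The 85–129 m interval has Δρ < 0: lighter water underlies denser water.

85–129 m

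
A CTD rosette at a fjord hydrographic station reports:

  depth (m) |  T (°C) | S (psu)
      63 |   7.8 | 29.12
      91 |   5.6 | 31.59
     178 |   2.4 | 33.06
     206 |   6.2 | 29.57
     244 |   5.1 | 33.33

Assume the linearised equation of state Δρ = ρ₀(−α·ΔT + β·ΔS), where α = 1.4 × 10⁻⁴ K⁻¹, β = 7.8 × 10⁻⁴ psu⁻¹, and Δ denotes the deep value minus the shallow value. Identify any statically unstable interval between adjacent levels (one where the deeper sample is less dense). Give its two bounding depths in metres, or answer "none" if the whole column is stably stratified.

Evaluate Δρ/ρ₀ = −αΔT + βΔS across each adjacent pair:
  63–91 m: −αΔT+βΔS = −(1.4 × 10⁻⁴)(-2.2)+(7.8 × 10⁻⁴)(+2.47) = 2.2 × 10⁻³ → stable
  91–178 m: −αΔT+βΔS = −(1.4 × 10⁻⁴)(-3.2)+(7.8 × 10⁻⁴)(+1.47) = 1.6 × 10⁻³ → stable
  178–206 m: −αΔT+βΔS = −(1.4 × 10⁻⁴)(+3.8)+(7.8 × 10⁻⁴)(-3.49) = -3.3 × 10⁻³ → UNSTABLE
  206–244 m: −αΔT+βΔS = −(1.4 × 10⁻⁴)(-1.1)+(7.8 × 10⁻⁴)(+3.76) = 3.1 × 10⁻³ → stable
The 178–206 m interval has Δρ < 0: lighter water underlies denser water.

178–206 m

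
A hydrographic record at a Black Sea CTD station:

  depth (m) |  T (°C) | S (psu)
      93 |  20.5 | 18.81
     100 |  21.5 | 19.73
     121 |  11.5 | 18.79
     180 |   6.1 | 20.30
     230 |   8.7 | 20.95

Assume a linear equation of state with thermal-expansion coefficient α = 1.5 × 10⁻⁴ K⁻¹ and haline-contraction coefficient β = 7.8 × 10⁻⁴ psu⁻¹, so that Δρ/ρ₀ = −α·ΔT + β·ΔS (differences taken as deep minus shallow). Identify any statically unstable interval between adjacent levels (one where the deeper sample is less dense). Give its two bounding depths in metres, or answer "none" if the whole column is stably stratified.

Evaluate Δρ/ρ₀ = −αΔT + βΔS across each adjacent pair:
  93–100 m: −αΔT+βΔS = −(1.5 × 10⁻⁴)(+1.0)+(7.8 × 10⁻⁴)(+0.92) = 5.7 × 10⁻⁴ → stable
  100–121 m: −αΔT+βΔS = −(1.5 × 10⁻⁴)(-10.0)+(7.8 × 10⁻⁴)(-0.94) = 7.7 × 10⁻⁴ → stable
  121–180 m: −αΔT+βΔS = −(1.5 × 10⁻⁴)(-5.4)+(7.8 × 10⁻⁴)(+1.51) = 2.0 × 10⁻³ → stable
  180–230 m: −αΔT+βΔS = −(1.5 × 10⁻⁴)(+2.6)+(7.8 × 10⁻⁴)(+0.65) = 1.2 × 10⁻⁴ → stable
Every interval has Δρ > 0: the column is stably stratified throughout.

none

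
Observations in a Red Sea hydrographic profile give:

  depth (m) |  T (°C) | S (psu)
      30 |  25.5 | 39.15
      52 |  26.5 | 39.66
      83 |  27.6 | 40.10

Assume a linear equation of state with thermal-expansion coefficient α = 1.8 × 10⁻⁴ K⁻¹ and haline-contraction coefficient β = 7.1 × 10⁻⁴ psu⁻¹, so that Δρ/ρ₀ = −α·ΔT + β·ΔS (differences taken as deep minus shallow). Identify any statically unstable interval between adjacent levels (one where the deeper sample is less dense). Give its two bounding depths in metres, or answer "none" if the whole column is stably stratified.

none

Evaluate Δρ/ρ₀ = −αΔT + βΔS across each adjacent pair:
  30–52 m: −αΔT+βΔS = −(1.8 × 10⁻⁴)(+1.0)+(7.1 × 10⁻⁴)(+0.51) = 1.8 × 10⁻⁴ → stable
  52–83 m: −αΔT+βΔS = −(1.8 × 10⁻⁴)(+1.1)+(7.1 × 10⁻⁴)(+0.44) = 1.1 × 10⁻⁴ → stable
Every interval has Δρ > 0: the column is stably stratified throughout.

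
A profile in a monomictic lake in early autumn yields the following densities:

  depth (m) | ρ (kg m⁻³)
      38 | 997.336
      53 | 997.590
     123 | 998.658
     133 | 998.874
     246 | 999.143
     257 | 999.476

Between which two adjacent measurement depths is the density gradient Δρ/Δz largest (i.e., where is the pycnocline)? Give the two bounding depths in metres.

246–257 m

Compute the density gradient over each adjacent pair:
  38–53 m: Δρ/Δz = 0.254/15 = 0.017 kg m⁻⁴
  53–123 m: Δρ/Δz = 1.068/70 = 0.015 kg m⁻⁴
  123–133 m: Δρ/Δz = 0.216/10 = 0.022 kg m⁻⁴
  133–246 m: Δρ/Δz = 0.269/113 = 2.4 × 10⁻³ kg m⁻⁴
  246–257 m: Δρ/Δz = 0.333/11 = 0.030 kg m⁻⁴
The largest gradient is in the 246–257 m interval — the pycnocline.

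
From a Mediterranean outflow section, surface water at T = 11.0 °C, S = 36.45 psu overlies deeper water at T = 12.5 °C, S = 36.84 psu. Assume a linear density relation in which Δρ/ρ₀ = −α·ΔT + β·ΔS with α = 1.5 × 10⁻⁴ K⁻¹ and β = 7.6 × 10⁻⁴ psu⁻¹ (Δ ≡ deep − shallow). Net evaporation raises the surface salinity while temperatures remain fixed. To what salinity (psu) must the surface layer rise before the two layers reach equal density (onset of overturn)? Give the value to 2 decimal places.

36.54 psu

Neutral buoyancy requires −α(T_deep − T_surf) + β(S_deep − S_surf′) = 0.
S_surf′ = S_deep − (α/β)·ΔT = 36.84 − (1.5 × 10⁻⁴/7.6 × 10⁻⁴)·(+1.5) = 36.5439 psu.
Increase required: 36.5439 − 36.45 = 0.0939 psu.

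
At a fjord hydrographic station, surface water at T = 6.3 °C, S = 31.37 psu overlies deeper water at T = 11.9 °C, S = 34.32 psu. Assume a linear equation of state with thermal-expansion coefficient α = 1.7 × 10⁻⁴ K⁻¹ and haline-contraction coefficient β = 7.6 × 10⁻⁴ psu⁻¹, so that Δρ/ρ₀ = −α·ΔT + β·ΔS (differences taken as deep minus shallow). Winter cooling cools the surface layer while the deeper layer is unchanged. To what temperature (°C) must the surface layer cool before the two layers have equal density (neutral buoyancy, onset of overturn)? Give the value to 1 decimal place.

Neutral buoyancy requires Δρ = 0, i.e. −α(T_deep − T_surf′) + β(S_deep − S_surf) = 0.
T_surf′ = T_deep − (β/α)·ΔS = 11.9 − (7.6 × 10⁻⁴/1.7 × 10⁻⁴)·(+2.95) = -1.288 °C.
Cooling required: 6.3 − (-1.288) = 7.588 °C.

-1.3 °C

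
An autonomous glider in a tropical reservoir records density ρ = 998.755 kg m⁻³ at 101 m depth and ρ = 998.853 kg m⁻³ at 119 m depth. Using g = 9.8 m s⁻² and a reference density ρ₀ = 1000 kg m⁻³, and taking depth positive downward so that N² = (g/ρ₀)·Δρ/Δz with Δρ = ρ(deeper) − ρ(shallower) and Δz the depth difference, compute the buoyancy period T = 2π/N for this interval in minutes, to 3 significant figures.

14.3 min

Δρ = 998.853 − 998.755 = 0.098 kg m⁻³ over Δz = 119 − 101 = 18 m.
N² = (9.8/1000) × (0.098/18) = 5.3356 × 10⁻⁵ s⁻².
N = √(5.3356 × 10⁻⁵) = 7.3045 × 10⁻³ rad s⁻¹, so T = 2π/N = 860.18 s = 14.336 min ≈ 14.3 min.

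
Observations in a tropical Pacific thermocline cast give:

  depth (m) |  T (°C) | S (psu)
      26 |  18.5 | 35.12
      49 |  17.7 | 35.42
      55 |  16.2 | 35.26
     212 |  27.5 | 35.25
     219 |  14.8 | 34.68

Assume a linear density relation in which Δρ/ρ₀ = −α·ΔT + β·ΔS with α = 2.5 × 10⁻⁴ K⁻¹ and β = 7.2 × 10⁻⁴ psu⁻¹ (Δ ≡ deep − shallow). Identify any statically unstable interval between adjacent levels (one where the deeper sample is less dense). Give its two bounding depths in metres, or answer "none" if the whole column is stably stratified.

55–212 m

Evaluate Δρ/ρ₀ = −αΔT + βΔS across each adjacent pair:
  26–49 m: −αΔT+βΔS = −(2.5 × 10⁻⁴)(-0.8)+(7.2 × 10⁻⁴)(+0.30) = 4.2 × 10⁻⁴ → stable
  49–55 m: −αΔT+βΔS = −(2.5 × 10⁻⁴)(-1.5)+(7.2 × 10⁻⁴)(-0.16) = 2.6 × 10⁻⁴ → stable
  55–212 m: −αΔT+βΔS = −(2.5 × 10⁻⁴)(+11.3)+(7.2 × 10⁻⁴)(-0.01) = -2.8 × 10⁻³ → UNSTABLE
  212–219 m: −αΔT+βΔS = −(2.5 × 10⁻⁴)(-12.7)+(7.2 × 10⁻⁴)(-0.57) = 2.8 × 10⁻³ → stable
The 55–212 m interval has Δρ < 0: lighter water underlies denser water.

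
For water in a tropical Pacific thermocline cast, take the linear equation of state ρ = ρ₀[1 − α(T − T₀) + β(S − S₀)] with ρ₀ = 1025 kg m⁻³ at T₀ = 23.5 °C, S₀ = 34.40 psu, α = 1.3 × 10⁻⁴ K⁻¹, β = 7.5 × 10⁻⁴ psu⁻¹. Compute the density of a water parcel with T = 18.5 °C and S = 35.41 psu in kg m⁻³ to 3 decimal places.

T − T₀ = -5.0 K, S − S₀ = +1.01 psu.
Bracket = 1 − α·(-5.0) + β·(+1.01) = 1 + (1.4075 × 10⁻³) = 1.0014075.
ρ = 1025 × 1.0014075 = 1026.443 kg m⁻³.

1026.443 kg m⁻³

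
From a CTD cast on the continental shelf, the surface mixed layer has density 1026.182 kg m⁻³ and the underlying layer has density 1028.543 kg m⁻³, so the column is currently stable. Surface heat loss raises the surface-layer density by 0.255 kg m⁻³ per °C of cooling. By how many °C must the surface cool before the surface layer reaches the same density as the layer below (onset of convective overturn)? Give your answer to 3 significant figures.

9.26 °C

Density deficit of the surface layer: 1028.543 − 1026.182 = 2.361 kg m⁻³.
Required change = 2.361 / 0.255 = 9.26 °C.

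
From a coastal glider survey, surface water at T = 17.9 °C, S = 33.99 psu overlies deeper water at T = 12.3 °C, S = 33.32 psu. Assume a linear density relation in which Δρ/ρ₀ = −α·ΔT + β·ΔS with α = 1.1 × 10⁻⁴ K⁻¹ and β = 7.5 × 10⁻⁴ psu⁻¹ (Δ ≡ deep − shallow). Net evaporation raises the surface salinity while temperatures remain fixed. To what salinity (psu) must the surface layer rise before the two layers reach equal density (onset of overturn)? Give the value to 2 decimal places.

34.14 psu

Neutral buoyancy requires −α(T_deep − T_surf) + β(S_deep − S_surf′) = 0.
S_surf′ = S_deep − (α/β)·ΔT = 33.32 − (1.1 × 10⁻⁴/7.5 × 10⁻⁴)·(-5.6) = 34.1413 psu.
Increase required: 34.1413 − 33.99 = 0.1513 psu.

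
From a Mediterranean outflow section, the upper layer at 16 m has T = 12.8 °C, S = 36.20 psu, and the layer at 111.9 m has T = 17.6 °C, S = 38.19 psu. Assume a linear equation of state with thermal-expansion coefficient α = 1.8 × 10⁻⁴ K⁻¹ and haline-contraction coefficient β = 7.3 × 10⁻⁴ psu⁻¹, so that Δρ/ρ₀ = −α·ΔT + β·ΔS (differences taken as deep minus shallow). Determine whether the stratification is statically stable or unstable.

stable

ΔT = 17.6 − 12.8 = +4.8 K and ΔS = 38.19 − 36.20 = +1.99 psu (deep − shallow).
−αΔT = -8.64 × 10⁻⁴; βΔS = 1.4527 × 10⁻³; sum Δρ/ρ₀ = 5.887 × 10⁻⁴.
Δρ/ρ₀ > 0, so Δρ > 0: deeper water is denser → statically stable.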